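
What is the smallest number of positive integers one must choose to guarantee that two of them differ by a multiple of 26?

27

Use the pigeonhole principle on residue classes: two integers differ by a multiple of 26 exactly when they share a remainder mod 26.
There are 26 residue classes mod 26, so 26 integers can all lie in distinct classes.
One more integer must repeat a residue, giving a difference divisible by 26. So n = 26 + 1 = 27.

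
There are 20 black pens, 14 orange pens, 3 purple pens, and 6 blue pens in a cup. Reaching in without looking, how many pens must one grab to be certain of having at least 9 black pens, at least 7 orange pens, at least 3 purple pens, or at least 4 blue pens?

The worst case stops just short of every target: 8 black, 6 orange, 2 purple, 3 blue — 8 + 6 + 2 + 3 = 19 pens.
One more pen must push some ink color to its target, so 19 + 1 = 20.

20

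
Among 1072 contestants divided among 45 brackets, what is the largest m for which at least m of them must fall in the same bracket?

If each of the 45 brackets held at most 23, the total would be at most 45 × 23 = 1035 < 1072, a contradiction.
So at least one holds ⌈1072/45⌉ = 24.

24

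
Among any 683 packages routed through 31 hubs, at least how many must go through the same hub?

23

If each of the 31 hubs held at most 22, the total would be at most 31 × 22 = 682 < 683, a contradiction.
So at least one holds ⌈683/31⌉ = 23.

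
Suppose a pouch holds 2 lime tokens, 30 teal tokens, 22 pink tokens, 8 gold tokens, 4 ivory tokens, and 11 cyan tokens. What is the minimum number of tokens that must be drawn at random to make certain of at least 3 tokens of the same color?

13

The worst case takes 2 tokens of each color without reaching 3 of any: 6 × 2 = 12.
The next token must bring some color to 3, so 12 + 1 = 13.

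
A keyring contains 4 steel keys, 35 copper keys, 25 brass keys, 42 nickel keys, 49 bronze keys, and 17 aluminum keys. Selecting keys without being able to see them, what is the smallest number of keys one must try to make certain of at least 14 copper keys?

To avoid copper keys as long as possible, exhaust the other 5 types first.
The worst case draws every non-copper key first: 4 + 25 + 42 + 49 + 17 = 137.
The next 14 draws are then forced to be copper, giving 137 + 14 = 151.

151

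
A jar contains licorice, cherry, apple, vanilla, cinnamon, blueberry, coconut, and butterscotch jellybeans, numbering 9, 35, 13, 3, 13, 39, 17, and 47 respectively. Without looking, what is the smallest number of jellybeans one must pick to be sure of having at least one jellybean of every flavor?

174

The hardest flavor to obtain is vanilla: we could draw every other jellybean first — 176 − 3 = 173 jellybeans — without a single vanilla one.
The next draw must be vanilla, so 173 + 1 = 174.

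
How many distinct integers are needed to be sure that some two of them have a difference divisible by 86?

Two integers differ by a multiple of 86 exactly when they share a remainder mod 86.
There are 86 residue classes mod 86, so 86 integers can all lie in distinct classes.
One more integer must repeat a residue, giving a difference divisible by 86. So n = 86 + 1 = 87.

87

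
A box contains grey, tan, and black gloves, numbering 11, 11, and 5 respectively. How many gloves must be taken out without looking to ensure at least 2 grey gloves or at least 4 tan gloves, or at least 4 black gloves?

8

Each of the 3 colors has its own threshold; avoid all of them simultaneously.
The worst case stops just short of every target: 1 grey, 3 tan, 3 black — 1 + 3 + 3 = 7 gloves.
One more glove must push some color to its target, so 7 + 1 = 8.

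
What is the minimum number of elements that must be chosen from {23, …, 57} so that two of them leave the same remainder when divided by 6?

7

Use the pigeonhole principle on residue classes: group the integers by remainder mod 6; there are 6 residue classes, each nonempty in this range.
Choosing one from each class (6 integers) avoids any shared remainder.
One more choice must repeat a class, so two differ by a multiple of 6. Hence 6 + 1 = 7.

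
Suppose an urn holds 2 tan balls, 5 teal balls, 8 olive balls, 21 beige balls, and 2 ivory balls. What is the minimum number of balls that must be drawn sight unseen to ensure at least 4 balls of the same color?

14

Treat the 5 colors as pigeonholes.
In the worst case we take at most 3 of each color, but all 2 tan and all 2 ivory (fewer than 3), giving 2 + 3 + 3 + 3 + 2 = 13.
One more ball then forces some color to 4, so 13 + 1 = 14.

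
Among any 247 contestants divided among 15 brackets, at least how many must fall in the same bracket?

If each of the 15 brackets held at most 16, the total would be at most 15 × 16 = 240 < 247, a contradiction.
So at least one holds ⌈247/15⌉ = 17.

17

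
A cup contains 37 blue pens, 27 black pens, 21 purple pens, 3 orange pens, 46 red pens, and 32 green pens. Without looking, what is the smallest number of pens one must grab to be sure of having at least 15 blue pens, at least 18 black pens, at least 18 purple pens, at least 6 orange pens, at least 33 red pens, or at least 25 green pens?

The worst case stops just short of every target: 14 blue, 17 black, 17 purple, all 3 orange, 32 red, 24 green — 14 + 17 + 17 + 3 + 32 + 24 = 107 pens.
One more pen must push some ink color to its target, so 107 + 1 = 108.

108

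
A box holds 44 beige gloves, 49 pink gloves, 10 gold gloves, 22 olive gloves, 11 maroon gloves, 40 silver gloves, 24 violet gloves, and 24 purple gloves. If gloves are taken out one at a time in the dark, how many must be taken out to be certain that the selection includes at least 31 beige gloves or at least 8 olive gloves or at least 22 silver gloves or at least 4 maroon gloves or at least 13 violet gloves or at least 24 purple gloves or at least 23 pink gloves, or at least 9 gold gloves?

The worst case stops just short of every target: 30 beige, 22 pink, 8 gold, 7 olive, 3 maroon, 21 silver, 12 violet, 23 purple — 30 + 22 + 8 + 7 + 3 + 21 + 12 + 23 = 126 gloves.
One more glove must push some color to its target, so 126 + 1 = 127.

127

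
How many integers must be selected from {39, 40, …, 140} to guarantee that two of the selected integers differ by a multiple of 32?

33

Group the integers by remainder mod 32; there are 32 residue classes, each nonempty in this range.
Choosing one from each class (32 integers) avoids any shared remainder.
One more choice must repeat a class, so two differ by a multiple of 32. Hence 32 + 1 = 33.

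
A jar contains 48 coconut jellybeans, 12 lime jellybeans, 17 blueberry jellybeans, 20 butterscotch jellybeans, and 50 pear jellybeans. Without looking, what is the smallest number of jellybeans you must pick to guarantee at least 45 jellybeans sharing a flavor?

Treat the 5 flavors as pigeonholes.
In the worst case we take at most 44 of each flavor, but all 12 lime, all 17 blueberry, and all 20 butterscotch (fewer than 44), giving 44 + 12 + 17 + 20 + 44 = 137.
One more jellybean then forces some flavor to 45, so 137 + 1 = 138.

138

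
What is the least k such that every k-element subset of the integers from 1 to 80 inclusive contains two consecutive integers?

41

Partition {1, …, 80} into 40 pairs: {1,2}, {3,4}, …, {79,80}.
Choosing 40 integers — say the 40 even numbers 2, 4, …, 80 — takes one from each pair and avoids the property.
Choosing 41 forces two into the same pair by pigeonhole, and those are consecutive. So 41.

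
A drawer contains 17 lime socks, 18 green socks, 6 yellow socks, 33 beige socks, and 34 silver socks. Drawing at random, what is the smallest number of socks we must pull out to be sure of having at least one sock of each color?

The hardest color to obtain is yellow: we could draw every other sock first — 108 − 6 = 102 socks — without a single yellow one.
The next draw must be yellow, so 102 + 1 = 103.

103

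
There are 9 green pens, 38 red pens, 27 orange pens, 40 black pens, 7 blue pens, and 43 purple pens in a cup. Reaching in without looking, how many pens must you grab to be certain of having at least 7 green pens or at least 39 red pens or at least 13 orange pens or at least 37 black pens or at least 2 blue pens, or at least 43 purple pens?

136

Each of the 6 ink colors has its own threshold; avoid all of them simultaneously.
The worst case stops just short of every target: 6 green, 38 red, 12 orange, 36 black, 1 blue, 42 purple — 6 + 38 + 12 + 36 + 1 + 42 = 135 pens.
One more pen must push some ink color to its target, so 135 + 1 = 136.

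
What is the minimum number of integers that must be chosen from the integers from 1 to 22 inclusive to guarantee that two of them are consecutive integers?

Partition {1, …, 22} into 11 pairs: {1,2}, {3,4}, …, {21,22}.
Choosing 11 integers — say the 11 even numbers 2, 4, …, 22 — takes one from each pair and avoids the property.
Choosing 12 forces two into the same pair by pigeonhole, and those are consecutive. So 12.

12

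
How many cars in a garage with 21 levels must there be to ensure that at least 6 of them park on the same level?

There are 21 levels acting as pigeonholes.
With 21 × 5 = 105 cars we could place exactly 5 in each, with no class reaching 6.
One more forces some class to hold 6, so 105 + 1 = 106.

106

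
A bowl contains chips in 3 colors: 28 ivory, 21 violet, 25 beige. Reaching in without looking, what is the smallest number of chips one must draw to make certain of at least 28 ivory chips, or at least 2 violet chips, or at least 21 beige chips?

Each of the 3 colors has its own threshold; avoid all of them simultaneously.
The worst case stops just short of every target: 27 ivory, 1 violet, 20 beige — 27 + 1 + 20 = 48 chips.
One more chip must push some color to its target, so 48 + 1 = 49.

49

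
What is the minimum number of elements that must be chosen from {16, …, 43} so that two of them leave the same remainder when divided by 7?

8

Group the integers by remainder mod 7; there are 7 residue classes, each nonempty in this range.
Choosing one from each class (7 integers) avoids any shared remainder.
One more choice must repeat a class, so two differ by a multiple of 7. Hence 7 + 1 = 8.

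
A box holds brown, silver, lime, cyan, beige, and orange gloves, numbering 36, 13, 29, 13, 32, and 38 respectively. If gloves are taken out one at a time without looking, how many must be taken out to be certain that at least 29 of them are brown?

154

The worst case draws every non-brown glove first: 13 + 29 + 13 + 32 + 38 = 125.
The next 29 draws are then forced to be brown, giving 125 + 29 = 154.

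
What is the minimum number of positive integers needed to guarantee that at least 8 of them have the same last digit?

71

There are 10 possible last digits acting as pigeonholes.
With 10 × 7 = 70 positive integers we could place exactly 7 in each, with no class reaching 8.
One more forces some class to hold 8, so 70 + 1 = 71.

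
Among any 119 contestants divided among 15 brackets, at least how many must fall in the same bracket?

If each of the 15 brackets held at most 7, the total would be at most 15 × 7 = 105 < 119, a contradiction.
So at least one holds ⌈119/15⌉ = 8.

8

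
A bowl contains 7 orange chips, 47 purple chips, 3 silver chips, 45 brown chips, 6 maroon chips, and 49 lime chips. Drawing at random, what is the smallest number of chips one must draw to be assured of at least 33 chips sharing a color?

113

Treat the 6 colors as pigeonholes.
In the worst case we take at most 32 of each color, but all 7 orange, all 3 silver, and all 6 maroon (fewer than 32), giving 7 + 32 + 3 + 32 + 6 + 32 = 112.
One more chip then forces some color to 33, so 112 + 1 = 113.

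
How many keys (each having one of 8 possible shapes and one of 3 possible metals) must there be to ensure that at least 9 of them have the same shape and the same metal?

There are 8 × 3 = 24 (shape, metal) combinations acting as pigeonholes.
With 24 × 8 = 192 keys we could place exactly 8 in each, with no (shape, metal) pair reaching 9.
One more forces some (shape, metal) pair to hold 9, so 192 + 1 = 193.

193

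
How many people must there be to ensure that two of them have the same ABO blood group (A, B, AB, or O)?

There are 4 ABO blood groups acting as pigeonholes.
With 4 people we could place one in each, avoiding any repeat.
One more forces some class to hold 2, so 4 + 1 = 5.

5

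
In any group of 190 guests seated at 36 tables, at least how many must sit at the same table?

If each of the 36 tables held at most 5, the total would be at most 36 × 5 = 180 < 190, a contradiction.
So at least one holds ⌈190/36⌉ = 6.

6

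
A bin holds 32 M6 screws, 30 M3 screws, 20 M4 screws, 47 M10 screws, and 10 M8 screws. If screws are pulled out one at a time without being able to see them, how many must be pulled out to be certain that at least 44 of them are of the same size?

136

In the worst case we take at most 43 of each size, but all 32 M6, all 30 M3, all 20 M4, and all 10 M8 (fewer than 43), giving 32 + 30 + 20 + 43 + 10 = 135.
One more screw then forces some size to 44, so 135 + 1 = 136.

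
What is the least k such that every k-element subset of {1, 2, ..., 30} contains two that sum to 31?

Partition {1, …, 30} into 15 pairs: {1,30}, {2,29}, …, {15,16}.
Choosing 15 integers — say the integers 1 through 15 — takes one from each pair and avoids the property.
Choosing 16 forces two into the same pair by pigeonhole, and those sum to 31. So 16.

16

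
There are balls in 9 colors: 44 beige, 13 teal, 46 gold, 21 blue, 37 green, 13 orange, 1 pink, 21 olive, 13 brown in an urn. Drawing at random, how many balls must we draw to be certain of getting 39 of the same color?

196

Treat the 9 colors as pigeonholes.
In the worst case we take at most 38 of each color, but all 13 teal, all 21 blue, all 37 green, all 13 orange, all 1 pink, all 21 olive, and all 13 brown (fewer than 38), giving 38 + 13 + 38 + 21 + 37 + 13 + 1 + 21 + 13 = 195.
One more ball then forces some color to 39, so 195 + 1 = 196.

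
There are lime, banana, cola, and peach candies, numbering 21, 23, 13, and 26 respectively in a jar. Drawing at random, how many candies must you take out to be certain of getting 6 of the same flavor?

21

Treat the 4 flavors as pigeonholes.
The worst case takes 5 candies of each flavor without reaching 6 of any: 4 × 5 = 20.
The next candy must bring some flavor to 6, so 20 + 1 = 21.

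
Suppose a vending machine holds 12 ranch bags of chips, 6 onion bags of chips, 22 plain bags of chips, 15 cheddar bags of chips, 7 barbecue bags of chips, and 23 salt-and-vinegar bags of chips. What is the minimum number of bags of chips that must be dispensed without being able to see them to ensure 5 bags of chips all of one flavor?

The worst case takes 4 bags of chips of each flavor without reaching 5 of any: 6 × 4 = 24.
The next bag of chips must bring some flavor to 5, so 24 + 1 = 25.

25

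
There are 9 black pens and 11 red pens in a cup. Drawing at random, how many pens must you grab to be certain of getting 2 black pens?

13

To avoid black pens as long as possible, exhaust the other 1 ink color first.
The worst case draws every non-black pen first: 11.
The next 2 draws are then forced to be black, giving 11 + 2 = 13.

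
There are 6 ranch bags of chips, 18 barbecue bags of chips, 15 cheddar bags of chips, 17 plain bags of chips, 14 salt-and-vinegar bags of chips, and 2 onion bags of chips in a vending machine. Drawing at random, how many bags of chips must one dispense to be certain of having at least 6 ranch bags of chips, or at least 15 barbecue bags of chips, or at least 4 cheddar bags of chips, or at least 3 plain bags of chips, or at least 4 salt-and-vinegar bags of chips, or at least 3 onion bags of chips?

Each of the 6 flavors has its own threshold; avoid all of them simultaneously.
The worst case stops just short of every target: 5 ranch, 14 barbecue, 3 cheddar, 2 plain, 3 salt-and-vinegar, 2 onion — 5 + 14 + 3 + 2 + 3 + 2 = 29 bags of chips.
One more bag of chips must push some flavor to its target, so 29 + 1 = 30.

30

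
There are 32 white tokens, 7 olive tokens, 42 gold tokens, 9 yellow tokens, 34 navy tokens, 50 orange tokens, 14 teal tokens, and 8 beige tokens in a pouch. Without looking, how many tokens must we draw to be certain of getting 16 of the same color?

99

Treat the 8 colors as pigeonholes.
In the worst case we take at most 15 of each color, but all 7 olive, all 9 yellow, all 14 teal, and all 8 beige (fewer than 15), giving 15 + 7 + 15 + 9 + 15 + 15 + 14 + 8 = 98.
One more token then forces some color to 16, so 98 + 1 = 99.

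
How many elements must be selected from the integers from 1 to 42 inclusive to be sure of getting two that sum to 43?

22

Partition {1, …, 42} into 21 pairs: {1,42}, {2,41}, …, {21,22}.
Choosing 21 integers — say the integers 1 through 21 — takes one from each pair and avoids the property.
Choosing 22 forces two into the same pair by pigeonhole, and those sum to 43. So 22.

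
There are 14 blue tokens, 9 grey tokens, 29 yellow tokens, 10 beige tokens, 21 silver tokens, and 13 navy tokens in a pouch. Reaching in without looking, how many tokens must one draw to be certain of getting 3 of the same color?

13

The worst case takes 2 tokens of each color without reaching 3 of any: 6 × 2 = 12.
The next token must bring some color to 3, so 12 + 1 = 13.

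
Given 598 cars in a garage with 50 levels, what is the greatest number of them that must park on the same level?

12

If each of the 50 levels held at most 11, the total would be at most 50 × 11 = 550 < 598, a contradiction.
So at least one holds ⌈598/50⌉ = 12.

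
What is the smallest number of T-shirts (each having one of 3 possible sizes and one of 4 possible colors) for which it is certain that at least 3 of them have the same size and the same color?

There are 3 × 4 = 12 (size, color) combinations acting as pigeonholes.
With 12 × 2 = 24 T-shirts we could place exactly 2 in each, with no (size, color) pair reaching 3.
One more forces some (size, color) pair to hold 3, so 24 + 1 = 25.

25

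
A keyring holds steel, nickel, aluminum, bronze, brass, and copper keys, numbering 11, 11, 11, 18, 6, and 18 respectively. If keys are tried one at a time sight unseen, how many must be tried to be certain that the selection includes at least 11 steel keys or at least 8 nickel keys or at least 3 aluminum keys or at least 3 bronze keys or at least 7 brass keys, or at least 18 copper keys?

Each of the 6 types has its own threshold; avoid all of them simultaneously.
The worst case stops just short of every target: 10 steel, 7 nickel, 2 aluminum, 2 bronze, 6 brass, 17 copper — 10 + 7 + 2 + 2 + 6 + 17 = 44 keys.
One more key must push some type to its target, so 44 + 1 = 45.

45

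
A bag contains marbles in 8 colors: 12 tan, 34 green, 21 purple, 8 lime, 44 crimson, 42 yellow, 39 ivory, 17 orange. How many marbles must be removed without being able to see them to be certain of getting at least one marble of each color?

The hardest color to obtain is lime: we could draw every other marble first — 217 − 8 = 209 marbles — without a single lime one.
The next draw must be lime, so 209 + 1 = 210.

210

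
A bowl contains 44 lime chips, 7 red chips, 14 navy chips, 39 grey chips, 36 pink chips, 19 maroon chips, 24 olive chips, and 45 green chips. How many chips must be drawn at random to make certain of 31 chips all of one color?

In the worst case we take at most 30 of each color, but all 7 red, all 14 navy, all 19 maroon, and all 24 olive (fewer than 30), giving 30 + 7 + 14 + 30 + 30 + 19 + 24 + 30 = 184.
One more chip then forces some color to 31, so 184 + 1 = 185.

185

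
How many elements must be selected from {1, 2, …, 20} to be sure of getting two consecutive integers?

11

Partition {1, …, 20} into 10 pairs: {1,2}, {3,4}, …, {19,20}.
Choosing 10 integers — say the 10 even numbers 2, 4, …, 20 — takes one from each pair and avoids the property.
Choosing 11 forces two into the same pair by pigeonhole, and those are consecutive. So 11.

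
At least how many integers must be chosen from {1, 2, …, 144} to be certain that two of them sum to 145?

73

Partition {1, …, 144} into 72 pairs: {1,144}, {2,143}, …, {72,73}.
Choosing 72 integers — say the integers 1 through 72 — takes one from each pair and avoids the property.
Choosing 73 forces two into the same pair by pigeonhole, and those sum to 145. So 73.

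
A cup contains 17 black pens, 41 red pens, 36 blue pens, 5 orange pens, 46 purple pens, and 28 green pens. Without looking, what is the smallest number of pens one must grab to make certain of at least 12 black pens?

168

To avoid black pens as long as possible, exhaust the other 5 ink colors first.
The worst case draws every non-black pen first: 41 + 36 + 5 + 46 + 28 = 156.
The next 12 draws are then forced to be black, giving 156 + 12 = 168.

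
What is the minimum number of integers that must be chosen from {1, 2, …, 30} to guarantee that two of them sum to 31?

Partition {1, …, 30} into 15 pairs: {1,30}, {2,29}, …, {15,16}.
Choosing 15 integers — say the integers 1 through 15 — takes one from each pair and avoids the property.
Choosing 16 forces two into the same pair by pigeonhole, and those sum to 31. So 16.

16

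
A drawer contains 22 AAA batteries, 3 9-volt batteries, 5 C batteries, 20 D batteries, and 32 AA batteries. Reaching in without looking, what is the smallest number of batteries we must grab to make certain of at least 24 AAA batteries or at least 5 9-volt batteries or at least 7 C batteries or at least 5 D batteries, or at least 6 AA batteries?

The worst case stops just short of every target: all 22 AAA, all 3 9-volt, all 5 C, 4 D, 5 AA — 22 + 3 + 5 + 4 + 5 = 39 batteries.
One more battery must push some type to its target, so 39 + 1 = 40.

40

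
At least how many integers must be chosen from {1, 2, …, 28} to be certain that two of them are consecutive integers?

15

Partition {1, …, 28} into 14 pairs: {1,2}, {3,4}, …, {27,28}.
Choosing 14 integers — say the 14 even numbers 2, 4, …, 28 — takes one from each pair and avoids the property.
Choosing 15 forces two into the same pair by pigeonhole, and those are consecutive. So 15.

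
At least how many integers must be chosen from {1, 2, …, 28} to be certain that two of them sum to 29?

Partition {1, …, 28} into 14 pairs: {1,28}, {2,27}, …, {14,15}.
Choosing 14 integers — say the integers 1 through 14 — takes one from each pair and avoids the property.
Choosing 15 forces two into the same pair by pigeonhole, and those sum to 29. So 15.

15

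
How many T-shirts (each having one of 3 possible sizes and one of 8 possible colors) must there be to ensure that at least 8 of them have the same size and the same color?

There are 3 × 8 = 24 (size, color) combinations acting as pigeonholes.
With 24 × 7 = 168 T-shirts we could place exactly 7 in each, with no (size, color) pair reaching 8.
One more forces some (size, color) pair to hold 8, so 168 + 1 = 169.

169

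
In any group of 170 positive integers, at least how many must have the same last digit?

There are 10 possible last digits, which serve as the pigeonholes.
If each of the 10 possible last digits held at most 16, the total would be at most 10 × 16 = 160 < 170, a contradiction.
So at least one holds ⌈170/10⌉ = 17.

17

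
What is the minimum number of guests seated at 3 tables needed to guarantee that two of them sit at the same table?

4

There are 3 tables acting as pigeonholes.
With 3 guests we could place one in each, avoiding any repeat.
One more forces some class to hold 2, so 3 + 1 = 4.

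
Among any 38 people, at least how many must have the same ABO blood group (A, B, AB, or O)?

10

There are 4 ABO blood groups, which serve as the pigeonholes.
If each of the 4 ABO blood groups held at most 9, the total would be at most 4 × 9 = 36 < 38, a contradiction.
So at least one holds ⌈38/4⌉ = 10.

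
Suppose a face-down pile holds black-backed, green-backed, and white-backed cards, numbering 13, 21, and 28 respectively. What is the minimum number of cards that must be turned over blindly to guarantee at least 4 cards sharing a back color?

Treat the 3 back colors as pigeonholes.
The worst case takes 3 cards of each back color without reaching 4 of any: 3 × 3 = 9.
The next card must bring some back color to 4, so 9 + 1 = 10.

10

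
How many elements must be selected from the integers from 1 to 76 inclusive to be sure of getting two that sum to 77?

39

Partition {1, …, 76} into 38 pairs: {1,76}, {2,75}, …, {38,39}.
Choosing 38 integers — say the integers 1 through 38 — takes one from each pair and avoids the property.
Choosing 39 forces two into the same pair by pigeonhole, and those sum to 77. So 39.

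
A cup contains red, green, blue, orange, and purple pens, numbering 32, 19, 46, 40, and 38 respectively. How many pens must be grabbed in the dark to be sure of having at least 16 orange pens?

151

To avoid orange pens as long as possible, exhaust the other 4 ink colors first.
The worst case draws every non-orange pen first: 32 + 19 + 46 + 38 = 135.
The next 16 draws are then forced to be orange, giving 135 + 16 = 151.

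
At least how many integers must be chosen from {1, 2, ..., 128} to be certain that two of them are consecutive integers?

Partition {1, …, 128} into 64 pairs: {1,2}, {3,4}, …, {127,128}.
Choosing 64 integers — say the 64 even numbers 2, 4, …, 128 — takes one from each pair and avoids the property.
Choosing 65 forces two into the same pair by pigeonhole, and those are consecutive. So 65.

65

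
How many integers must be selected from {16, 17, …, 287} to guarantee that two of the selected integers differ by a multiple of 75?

76

Group the integers by remainder mod 75; there are 75 residue classes, each nonempty in this range.
Choosing one from each class (75 integers) avoids any shared remainder.
One more choice must repeat a class, so two differ by a multiple of 75. Hence 75 + 1 = 76.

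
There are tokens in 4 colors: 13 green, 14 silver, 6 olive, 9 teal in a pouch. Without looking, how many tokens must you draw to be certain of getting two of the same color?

5

Treat the 4 colors as pigeonholes.
The worst case takes 1 token of each color without reaching 2 of any: 4 × 1 = 4.
The next token must bring some color to 2, so 4 + 1 = 5.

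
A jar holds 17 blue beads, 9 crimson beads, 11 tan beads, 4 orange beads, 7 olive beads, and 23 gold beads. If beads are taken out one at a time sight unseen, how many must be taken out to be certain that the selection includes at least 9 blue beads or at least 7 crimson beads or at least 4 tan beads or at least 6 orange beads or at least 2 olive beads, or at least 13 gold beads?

35

The worst case stops just short of every target: 8 blue, 6 crimson, 3 tan, all 4 orange, 1 olive, 12 gold — 8 + 6 + 3 + 4 + 1 + 12 = 34 beads.
One more bead must push some color to its target, so 34 + 1 = 35.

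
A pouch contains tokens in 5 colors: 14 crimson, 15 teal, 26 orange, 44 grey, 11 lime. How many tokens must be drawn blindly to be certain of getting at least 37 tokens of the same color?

Treat the 5 colors as pigeonholes.
In the worst case we take at most 36 of each color, but all 14 crimson, all 15 teal, all 26 orange, and all 11 lime (fewer than 36), giving 14 + 15 + 26 + 36 + 11 = 102.
One more token then forces some color to 37, so 102 + 1 = 103.

103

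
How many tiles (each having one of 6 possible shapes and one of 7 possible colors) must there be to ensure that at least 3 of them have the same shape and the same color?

There are 6 × 7 = 42 (shape, color) combinations acting as pigeonholes.
With 42 × 2 = 84 tiles we could place exactly 2 in each, with no (shape, color) pair reaching 3.
One more forces some (shape, color) pair to hold 3, so 84 + 1 = 85.

85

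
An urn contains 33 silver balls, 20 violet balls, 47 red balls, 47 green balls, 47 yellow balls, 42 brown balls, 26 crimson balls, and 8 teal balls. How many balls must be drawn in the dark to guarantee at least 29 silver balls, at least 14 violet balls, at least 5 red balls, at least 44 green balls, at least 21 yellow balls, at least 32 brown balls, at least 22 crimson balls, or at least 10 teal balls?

169

Each of the 8 colors has its own threshold; avoid all of them simultaneously.
The worst case stops just short of every target: 28 silver, 13 violet, 4 red, 43 green, 20 yellow, 31 brown, 21 crimson, all 8 teal — 28 + 13 + 4 + 43 + 20 + 31 + 21 + 8 = 168 balls.
One more ball must push some color to its target, so 168 + 1 = 169.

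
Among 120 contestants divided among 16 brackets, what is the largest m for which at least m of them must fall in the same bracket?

8

If each of the 16 brackets held at most 7, the total would be at most 16 × 7 = 112 < 120, a contradiction.
So at least one holds ⌈120/16⌉ = 8.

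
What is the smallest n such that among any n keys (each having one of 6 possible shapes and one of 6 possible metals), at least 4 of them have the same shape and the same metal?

109

There are 6 × 6 = 36 (shape, metal) combinations acting as pigeonholes.
With 36 × 3 = 108 keys we could place exactly 3 in each, with no (shape, metal) pair reaching 4.
One more forces some (shape, metal) pair to hold 4, so 108 + 1 = 109.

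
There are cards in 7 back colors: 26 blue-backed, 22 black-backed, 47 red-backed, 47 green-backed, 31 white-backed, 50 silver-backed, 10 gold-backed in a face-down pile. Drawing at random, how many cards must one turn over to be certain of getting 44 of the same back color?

Treat the 7 back colors as pigeonholes.
In the worst case we take at most 43 of each back color, but all 26 blue-backed, all 22 black-backed, all 31 white-backed, and all 10 gold-backed (fewer than 43), giving 26 + 22 + 43 + 43 + 31 + 43 + 10 = 218.
One more card then forces some back color to 44, so 218 + 1 = 219.

219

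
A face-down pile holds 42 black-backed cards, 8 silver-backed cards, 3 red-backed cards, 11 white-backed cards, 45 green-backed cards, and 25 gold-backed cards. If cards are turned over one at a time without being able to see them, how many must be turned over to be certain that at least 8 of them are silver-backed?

134

To avoid silver-backed cards as long as possible, exhaust the other 5 back colors first.
The worst case draws every non-silver-backed card first: 42 + 3 + 11 + 45 + 25 = 126.
The next 8 draws are then forced to be silver-backed, giving 126 + 8 = 134.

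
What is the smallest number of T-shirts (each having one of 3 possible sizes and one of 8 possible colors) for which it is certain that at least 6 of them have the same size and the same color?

121

There are 3 × 8 = 24 (size, color) combinations acting as pigeonholes.
With 24 × 5 = 120 T-shirts we could place exactly 5 in each, with no (size, color) pair reaching 6.
One more forces some (size, color) pair to hold 6, so 120 + 1 = 121.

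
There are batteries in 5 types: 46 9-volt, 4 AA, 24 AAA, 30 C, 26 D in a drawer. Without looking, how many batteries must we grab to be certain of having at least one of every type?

The hardest type to obtain is AA: we could draw every other battery first — 130 − 4 = 126 batteries — without a single AA one.
The next draw must be AA, so 126 + 1 = 127.

127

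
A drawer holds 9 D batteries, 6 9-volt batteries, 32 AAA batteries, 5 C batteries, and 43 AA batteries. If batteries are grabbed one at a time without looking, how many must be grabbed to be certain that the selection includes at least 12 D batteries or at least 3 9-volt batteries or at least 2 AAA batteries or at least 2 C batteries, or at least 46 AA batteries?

57

Each of the 5 types has its own threshold; avoid all of them simultaneously.
The worst case stops just short of every target: all 9 D, 2 9-volt, 1 AAA, 1 C, all 43 AA — 9 + 2 + 1 + 1 + 43 = 56 batteries.
One more battery must push some type to its target, so 56 + 1 = 57.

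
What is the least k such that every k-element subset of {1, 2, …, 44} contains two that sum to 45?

Partition {1, …, 44} into 22 pairs: {1,44}, {2,43}, …, {22,23}.
Choosing 22 integers — say the integers 1 through 22 — takes one from each pair and avoids the property.
Choosing 23 forces two into the same pair by pigeonhole, and those sum to 45. So 23.

23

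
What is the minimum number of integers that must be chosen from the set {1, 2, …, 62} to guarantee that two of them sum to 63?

32

Partition {1, …, 62} into 31 pairs: {1,62}, {2,61}, …, {31,32}.
Choosing 31 integers — say the integers 1 through 31 — takes one from each pair and avoids the property.
Choosing 32 forces two into the same pair by pigeonhole, and those sum to 63. So 32.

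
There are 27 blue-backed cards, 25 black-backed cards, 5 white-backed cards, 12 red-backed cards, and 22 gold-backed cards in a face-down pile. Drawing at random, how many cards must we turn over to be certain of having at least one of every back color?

87

The hardest back color to obtain is white-backed: we could draw every other card first — 91 − 5 = 86 cards — without a single white-backed one.
The next draw must be white-backed, so 86 + 1 = 87.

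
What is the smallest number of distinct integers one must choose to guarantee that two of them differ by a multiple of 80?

Two integers differ by a multiple of 80 exactly when they share a remainder mod 80.
There are 80 residue classes mod 80, so 80 integers can all lie in distinct classes.
One more integer must repeat a residue, giving a difference divisible by 80. So n = 80 + 1 = 81.

81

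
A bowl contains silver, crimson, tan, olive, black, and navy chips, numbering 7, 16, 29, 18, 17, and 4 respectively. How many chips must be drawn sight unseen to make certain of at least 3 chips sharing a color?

13

Treat the 6 colors as pigeonholes.
The worst case takes 2 chips of each color without reaching 3 of any: 6 × 2 = 12.
The next chip must bring some color to 3, so 12 + 1 = 13.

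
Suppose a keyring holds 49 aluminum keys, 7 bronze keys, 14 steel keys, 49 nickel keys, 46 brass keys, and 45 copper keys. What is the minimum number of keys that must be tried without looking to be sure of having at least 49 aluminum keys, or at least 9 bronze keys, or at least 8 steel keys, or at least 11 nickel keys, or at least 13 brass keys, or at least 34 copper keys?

The worst case stops just short of every target: 48 aluminum, all 7 bronze, 7 steel, 10 nickel, 12 brass, 33 copper — 48 + 7 + 7 + 10 + 12 + 33 = 117 keys.
One more key must push some type to its target, so 117 + 1 = 118.

118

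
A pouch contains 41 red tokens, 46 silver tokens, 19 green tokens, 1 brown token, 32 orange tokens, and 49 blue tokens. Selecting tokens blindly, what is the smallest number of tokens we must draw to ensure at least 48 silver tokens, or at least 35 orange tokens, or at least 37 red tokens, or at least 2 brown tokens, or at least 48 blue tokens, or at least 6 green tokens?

The worst case stops just short of every target: 36 red, all 46 silver, 5 green, 1 brown, all 32 orange, 47 blue — 36 + 46 + 5 + 1 + 32 + 47 = 167 tokens.
One more token must push some color to its target, so 167 + 1 = 168.

168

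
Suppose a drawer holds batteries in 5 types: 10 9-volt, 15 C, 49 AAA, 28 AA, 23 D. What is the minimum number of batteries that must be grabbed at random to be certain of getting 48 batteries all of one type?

Treat the 5 types as pigeonholes.
In the worst case we take at most 47 of each type, but all 10 9-volt, all 15 C, all 28 AA, and all 23 D (fewer than 47), giving 10 + 15 + 47 + 28 + 23 = 123.
One more battery then forces some type to 48, so 123 + 1 = 124.

124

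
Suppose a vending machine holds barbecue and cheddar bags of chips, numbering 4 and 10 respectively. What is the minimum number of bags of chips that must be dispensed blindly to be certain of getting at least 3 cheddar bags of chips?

7

To avoid cheddar bags of chips as long as possible, exhaust the other 1 flavor first.
The worst case draws every non-cheddar bag of chips first: 4.
The next 3 draws are then forced to be cheddar, giving 4 + 3 = 7.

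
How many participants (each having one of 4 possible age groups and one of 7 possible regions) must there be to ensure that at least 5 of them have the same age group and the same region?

113

There are 4 × 7 = 28 (age group, region) combinations acting as pigeonholes.
With 28 × 4 = 112 participants we could place exactly 4 in each, with no (age group, region) pair reaching 5.
One more forces some (age group, region) pair to hold 5, so 112 + 1 = 113.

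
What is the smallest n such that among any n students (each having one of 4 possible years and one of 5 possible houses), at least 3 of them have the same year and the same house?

41

There are 4 × 5 = 20 (year, house) combinations acting as pigeonholes.
With 20 × 2 = 40 students we could place exactly 2 in each, with no (year, house) pair reaching 3.
One more forces some (year, house) pair to hold 3, so 40 + 1 = 41.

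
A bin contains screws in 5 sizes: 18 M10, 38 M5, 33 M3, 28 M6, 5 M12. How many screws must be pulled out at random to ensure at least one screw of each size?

The hardest size to obtain is M12: we could draw every other screw first — 122 − 5 = 117 screws — without a single M12 one.
The next draw must be M12, so 117 + 1 = 118.

118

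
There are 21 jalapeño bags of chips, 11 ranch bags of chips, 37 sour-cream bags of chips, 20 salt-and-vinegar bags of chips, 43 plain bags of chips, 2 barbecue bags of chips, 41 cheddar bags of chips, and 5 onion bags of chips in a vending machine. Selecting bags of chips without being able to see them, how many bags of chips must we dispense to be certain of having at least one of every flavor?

The hardest flavor to obtain is barbecue: we could draw every other bag of chips first — 180 − 2 = 178 bags of chips — without a single barbecue one.
The next draw must be barbecue, so 178 + 1 = 179.

179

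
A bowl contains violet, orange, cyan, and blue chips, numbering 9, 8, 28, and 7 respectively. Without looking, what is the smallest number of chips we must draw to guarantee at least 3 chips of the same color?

9

Treat the 4 colors as pigeonholes.
The worst case takes 2 chips of each color without reaching 3 of any: 4 × 2 = 8.
The next chip must bring some color to 3, so 8 + 1 = 9.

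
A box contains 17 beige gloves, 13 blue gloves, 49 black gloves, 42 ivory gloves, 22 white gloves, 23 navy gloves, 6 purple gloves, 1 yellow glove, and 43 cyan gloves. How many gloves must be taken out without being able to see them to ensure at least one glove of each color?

The hardest color to obtain is yellow: we could draw every other glove first — 216 − 1 = 215 gloves — without a single yellow one.
The next draw must be yellow, so 215 + 1 = 216.

216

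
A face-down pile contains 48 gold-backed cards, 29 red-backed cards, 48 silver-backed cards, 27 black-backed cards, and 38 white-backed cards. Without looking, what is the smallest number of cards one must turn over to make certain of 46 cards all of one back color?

In the worst case we take at most 45 of each back color, but all 29 red-backed, all 27 black-backed, and all 38 white-backed (fewer than 45), giving 45 + 29 + 45 + 27 + 38 = 184.
One more card then forces some back color to 46, so 184 + 1 = 185.

185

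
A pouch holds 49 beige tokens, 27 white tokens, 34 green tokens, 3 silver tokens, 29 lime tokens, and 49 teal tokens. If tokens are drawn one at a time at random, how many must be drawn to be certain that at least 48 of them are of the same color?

In the worst case we take at most 47 of each color, but all 27 white, all 34 green, all 3 silver, and all 29 lime (fewer than 47), giving 47 + 27 + 34 + 3 + 29 + 47 = 187.
One more token then forces some color to 48, so 187 + 1 = 188.

188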